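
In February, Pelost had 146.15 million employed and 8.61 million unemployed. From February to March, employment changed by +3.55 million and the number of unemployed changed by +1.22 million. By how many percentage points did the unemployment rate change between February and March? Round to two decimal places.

The unemployment rate changed by +0.60 percentage points.

February: labor force = 146.15 + 8.61 = 154.76; u = 8.61/154.76 = 5.56%.
March: labor force = 149.70 + 9.83 = 159.53; u = 9.83/159.53 = 6.16%.
Change = 6.16% − 5.56% = +0.60 pp.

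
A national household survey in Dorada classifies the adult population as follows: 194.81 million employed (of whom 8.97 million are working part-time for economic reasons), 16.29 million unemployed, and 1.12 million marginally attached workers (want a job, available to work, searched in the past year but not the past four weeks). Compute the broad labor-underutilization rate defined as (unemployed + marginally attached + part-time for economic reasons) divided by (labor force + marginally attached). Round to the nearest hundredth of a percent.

Broad underutilization rate ≈ 12.43%.

Labor force = 194.81 + 16.29 = 211.10 million.
Numerator = 16.29 + 1.12 + 8.97 = 26.38 million.
Denominator = 211.10 + 1.12 = 212.22 million.
Broad rate = 26.38 / 212.22 = 12.43%.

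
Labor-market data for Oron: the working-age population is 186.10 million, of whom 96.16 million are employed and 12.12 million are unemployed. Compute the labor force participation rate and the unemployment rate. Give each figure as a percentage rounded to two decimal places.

Labor force participation rate ≈ 58.18%; unemployment rate ≈ 11.19%.

Labor force = employed + unemployed = 96.16 + 12.12 = 108.28 million.
Unemployment rate = 12.12 / 108.28 = 11.19%.
Labor force participation rate = 108.28 / 186.10 = 58.18%.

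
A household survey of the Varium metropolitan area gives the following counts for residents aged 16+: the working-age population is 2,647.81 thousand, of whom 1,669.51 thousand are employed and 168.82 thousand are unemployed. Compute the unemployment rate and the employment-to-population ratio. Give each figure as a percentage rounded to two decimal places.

Unemployment rate ≈ 9.18%; employment-population ratio ≈ 63.05%.

Labor force = employed + unemployed = 1,669.51 + 168.82 = 1,838.33 thousand.
Unemployment rate = 168.82 / 1,838.33 = 9.18%.
Employment-population ratio = 1,669.51 / 2,647.81 = 63.05%.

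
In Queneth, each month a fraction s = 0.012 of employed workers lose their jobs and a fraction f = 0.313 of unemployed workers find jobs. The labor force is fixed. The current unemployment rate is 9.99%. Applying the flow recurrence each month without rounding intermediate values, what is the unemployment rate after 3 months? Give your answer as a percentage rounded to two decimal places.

With a fixed labor force, u_{t+1} = u_t + s·(1−u_t) − f·u_t = u_t·(1−s−f) + s.
Here 1−s−f = 0.675 and s = 0.012.
u_1 = 0.099900 × 0.675 + 0.012 = 0.079433.
u_2 = 0.079433 × 0.675 + 0.012 = 0.065617.
u_3 = 0.065617 × 0.675 + 0.012 = 0.056291.

Unemployment rate after three months ≈ 5.63%.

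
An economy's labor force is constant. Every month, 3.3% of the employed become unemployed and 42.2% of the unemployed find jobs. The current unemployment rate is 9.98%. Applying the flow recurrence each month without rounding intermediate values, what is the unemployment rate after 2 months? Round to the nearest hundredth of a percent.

Unemployment rate after two months ≈ 8.06%.

With a fixed labor force, u_{t+1} = u_t + s·(1−u_t) − f·u_t = u_t·(1−s−f) + s.
Here 1−s−f = 0.545 and s = 0.033.
u_1 = 0.099800 × 0.545 + 0.033 = 0.087391.
u_2 = 0.087391 × 0.545 + 0.033 = 0.080628.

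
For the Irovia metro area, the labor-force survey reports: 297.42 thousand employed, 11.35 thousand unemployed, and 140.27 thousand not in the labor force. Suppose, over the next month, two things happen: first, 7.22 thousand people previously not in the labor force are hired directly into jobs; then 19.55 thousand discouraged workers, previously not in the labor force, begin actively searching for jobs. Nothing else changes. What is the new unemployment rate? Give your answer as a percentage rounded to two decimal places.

Initially, labor force = 297.42 + 11.35 = 308.77 thousand, so u = 11.35/308.77 = 3.68%.
After the first change, employed and labor force both rise by 7.22; unemployed unchanged → E = 304.64, U = 11.35, labor force = 315.99 thousand.
After the second change, unemployed and labor force both rise by 19.55 → E = 304.64, U = 30.90, labor force = 335.54 thousand.
New unemployment rate = 30.90 / 335.54 = 9.21%.

New unemployment rate ≈ 9.21%.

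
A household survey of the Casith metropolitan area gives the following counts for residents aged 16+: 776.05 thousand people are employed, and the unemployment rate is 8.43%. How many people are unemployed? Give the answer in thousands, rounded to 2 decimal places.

Let U be the number unemployed. The labor force is E + U, and U/(E+U) = 0.0843.
So U = 0.0843 × 776.05 / (1 − 0.0843) = 65.4210 / 0.9157 ≈ 71.44 thousand.

About 71.44 thousand are unemployed.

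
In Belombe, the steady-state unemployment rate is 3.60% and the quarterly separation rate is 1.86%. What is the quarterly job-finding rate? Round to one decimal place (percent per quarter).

Job-finding rate ≈ 49.8% per quarter.

From u* = s/(s+f): f = s·(1−u)/u.
f = 1.86 × (1 − 0.0360) / 0.0360 = 1.7930 / 0.0360 ≈ 49.8% per quarter.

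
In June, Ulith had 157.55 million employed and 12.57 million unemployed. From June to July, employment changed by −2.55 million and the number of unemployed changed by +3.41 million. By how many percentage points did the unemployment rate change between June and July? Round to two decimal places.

June: labor force = 157.55 + 12.57 = 170.12; u = 12.57/170.12 = 7.39%.
July: labor force = 155.00 + 15.98 = 170.98; u = 15.98/170.98 = 9.35%.
Change = 9.35% − 7.39% = +1.96 pp.

The unemployment rate changed by +1.96 percentage points.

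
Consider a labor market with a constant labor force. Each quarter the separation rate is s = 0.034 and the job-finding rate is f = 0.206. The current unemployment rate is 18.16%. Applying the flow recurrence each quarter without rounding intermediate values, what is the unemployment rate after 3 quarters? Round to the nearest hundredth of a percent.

With a fixed labor force, u_{t+1} = u_t + s·(1−u_t) − f·u_t = u_t·(1−s−f) + s.
Here 1−s−f = 0.760 and s = 0.034.
u_1 = 0.181600 × 0.760 + 0.034 = 0.172016.
u_2 = 0.172016 × 0.760 + 0.034 = 0.164732.
u_3 = 0.164732 × 0.760 + 0.034 = 0.159196.

Unemployment rate after three quarters ≈ 15.92%.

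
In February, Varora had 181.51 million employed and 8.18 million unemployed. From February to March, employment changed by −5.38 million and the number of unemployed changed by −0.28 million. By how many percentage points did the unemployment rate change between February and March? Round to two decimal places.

The unemployment rate changed by −0.02 percentage points.

February: labor force = 181.51 + 8.18 = 189.69; u = 8.18/189.69 = 4.31%.
March: labor force = 176.13 + 7.90 = 184.03; u = 7.90/184.03 = 4.29%.
Change = 4.29% − 4.31% = −0.02 pp.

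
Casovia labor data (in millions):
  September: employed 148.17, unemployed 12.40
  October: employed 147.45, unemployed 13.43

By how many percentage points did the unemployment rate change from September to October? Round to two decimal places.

September: labor force = 148.17 + 12.40 = 160.57; u = 12.40/160.57 = 7.72%.
October: labor force = 147.45 + 13.43 = 160.88; u = 13.43/160.88 = 8.35%.
Change = 8.35% − 7.72% = +0.63 pp.

The unemployment rate changed by +0.63 percentage points.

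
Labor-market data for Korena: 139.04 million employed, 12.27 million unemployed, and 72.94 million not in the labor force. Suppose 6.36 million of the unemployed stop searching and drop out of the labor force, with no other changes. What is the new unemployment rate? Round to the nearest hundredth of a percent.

New unemployment rate ≈ 4.08%.

Initially, labor force = 139.04 + 12.27 = 151.31 million, so u = 12.27/151.31 = 8.11%.
After the change, unemployed and labor force both fall by 6.36 → E = 139.04, U = 5.91, labor force = 144.95 million.
New unemployment rate = 5.91 / 144.95 = 4.08%.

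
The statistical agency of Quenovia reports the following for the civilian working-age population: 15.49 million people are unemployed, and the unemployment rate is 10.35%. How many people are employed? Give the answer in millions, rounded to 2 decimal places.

Labor force = U / u = 15.49 / 0.1035 ≈ 149.66 million.
Employed = labor force − unemployed = 149.66 − 15.49 = 134.17 million.

About 134.17 million are employed.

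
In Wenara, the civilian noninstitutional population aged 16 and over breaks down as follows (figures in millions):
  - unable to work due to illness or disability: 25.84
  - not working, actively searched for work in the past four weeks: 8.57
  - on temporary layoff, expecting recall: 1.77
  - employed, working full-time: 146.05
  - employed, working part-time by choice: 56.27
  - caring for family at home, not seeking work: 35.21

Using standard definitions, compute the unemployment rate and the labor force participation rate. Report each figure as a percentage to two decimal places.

Employed = 146.05 + 56.27 = 202.32 million.
Unemployed = 8.57 + 1.77 = 10.34 million (jobless and actively searching, or on temporary layoff).
Labor force = 202.32 + 10.34 = 212.66 million.
Not in labor force = 25.84 + 35.21 = 61.05 million (those not working and not actively searching are outside the labor force).
Civilian working-age population = 212.66 + 61.05 = 273.71 million.
Unemployment rate = 10.34 / 212.66 = 4.86%.
Labor force participation rate = 212.66 / 273.71 = 77.70%.

Unemployment rate ≈ 4.86%; labor force participation rate ≈ 77.70%.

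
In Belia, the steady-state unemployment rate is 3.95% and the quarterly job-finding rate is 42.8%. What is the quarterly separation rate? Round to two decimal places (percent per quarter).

From u* = s/(s+f): s = u·f/(1−u).
s = 0.0395 × 42.8 / (1 − 0.0395) = 1.6906 / 0.9605 ≈ 1.76% per quarter.

Separation rate ≈ 1.76% per quarter.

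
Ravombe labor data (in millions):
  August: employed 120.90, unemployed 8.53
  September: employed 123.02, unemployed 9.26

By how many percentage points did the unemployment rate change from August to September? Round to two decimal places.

The unemployment rate changed by +0.41 percentage points.

August: labor force = 120.90 + 8.53 = 129.43; u = 8.53/129.43 = 6.59%.
September: labor force = 123.02 + 9.26 = 132.28; u = 9.26/132.28 = 7.00%.
Change = 7.00% − 6.59% = +0.41 pp.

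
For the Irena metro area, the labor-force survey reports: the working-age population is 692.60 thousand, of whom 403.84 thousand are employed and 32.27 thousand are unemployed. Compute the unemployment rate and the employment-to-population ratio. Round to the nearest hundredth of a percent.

Unemployment rate ≈ 7.40%; employment-population ratio ≈ 58.31%.

Labor force = employed + unemployed = 403.84 + 32.27 = 436.11 thousand.
Unemployment rate = 32.27 / 436.11 = 7.40%.
Employment-population ratio = 403.84 / 692.60 = 58.31%.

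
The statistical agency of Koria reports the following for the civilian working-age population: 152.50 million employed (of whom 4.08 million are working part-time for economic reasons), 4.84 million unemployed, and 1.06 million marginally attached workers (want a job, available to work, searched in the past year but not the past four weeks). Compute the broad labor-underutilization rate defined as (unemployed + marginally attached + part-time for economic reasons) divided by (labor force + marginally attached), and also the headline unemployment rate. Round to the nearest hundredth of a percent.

Broad underutilization rate ≈ 6.30%; headline unemployment rate ≈ 3.08%.

Labor force = 152.50 + 4.84 = 157.34 million.
Numerator = 4.84 + 1.06 + 4.08 = 9.98 million.
Denominator = 157.34 + 1.06 = 158.40 million.
Broad rate = 9.98 / 158.40 = 6.30%.
Headline unemployment rate = 4.84 / 157.34 = 3.08%.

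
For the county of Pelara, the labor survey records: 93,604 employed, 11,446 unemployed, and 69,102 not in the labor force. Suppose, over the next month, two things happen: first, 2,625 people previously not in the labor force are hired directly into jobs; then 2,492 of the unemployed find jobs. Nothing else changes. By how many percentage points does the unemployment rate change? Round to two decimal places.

The unemployment rate changes by −2.58 percentage points.

Initially, labor force = 93,604 + 11,446 = 105,050, so u = 11,446/105,050 = 10.90%.
After the first change, employed and labor force both rise by 2,625; unemployed unchanged → E = 96,229, U = 11,446, labor force = 107,675.
After the second change, unemployed falls and employed rises by 2,492; labor force unchanged → E = 98,721, U = 8,954, labor force = 107,675.
New unemployment rate = 8,954 / 107,675 = 8.32%.
Change = 8.32% − 10.90% = −2.58 percentage points.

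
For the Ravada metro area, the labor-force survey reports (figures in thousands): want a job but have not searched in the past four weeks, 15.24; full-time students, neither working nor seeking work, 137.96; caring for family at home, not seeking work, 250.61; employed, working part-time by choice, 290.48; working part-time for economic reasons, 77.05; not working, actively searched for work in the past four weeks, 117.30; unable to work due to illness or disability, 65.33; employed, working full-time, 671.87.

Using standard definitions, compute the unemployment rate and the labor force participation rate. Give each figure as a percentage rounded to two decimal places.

Unemployment rate ≈ 10.14%; labor force participation rate ≈ 71.14%.

Employed = 290.48 + 77.05 + 671.87 = 1,039.40 thousand (anyone who worked, including part-time for economic reasons, counts as employed).
Unemployed = 117.30 thousand.
Labor force = 1,039.40 + 117.30 = 1,156.70 thousand.
Not in labor force = 15.24 + 137.96 + 250.61 + 65.33 = 469.14 thousand (those not working and not actively searching are outside the labor force — including those who want a job but have given up searching).
Civilian working-age population = 1,156.70 + 469.14 = 1,625.84 thousand.
Unemployment rate = 117.30 / 1,156.70 = 10.14%.
Labor force participation rate = 1,156.70 / 1,625.84 = 71.14%.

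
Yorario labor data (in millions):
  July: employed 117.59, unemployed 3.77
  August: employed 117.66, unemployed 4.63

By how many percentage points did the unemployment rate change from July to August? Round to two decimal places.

The unemployment rate changed by +0.68 percentage points.

July: labor force = 117.59 + 3.77 = 121.36; u = 3.77/121.36 = 3.11%.
August: labor force = 117.66 + 4.63 = 122.29; u = 4.63/122.29 = 3.79%.
Change = 3.79% − 3.11% = +0.68 pp.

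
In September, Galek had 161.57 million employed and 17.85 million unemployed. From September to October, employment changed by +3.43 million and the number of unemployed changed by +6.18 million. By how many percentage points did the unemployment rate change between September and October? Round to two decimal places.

September: labor force = 161.57 + 17.85 = 179.42; u = 17.85/179.42 = 9.95%.
October: labor force = 165.00 + 24.03 = 189.03; u = 24.03/189.03 = 12.71%.
Change = 12.71% − 9.95% = +2.76 pp.

The unemployment rate changed by +2.76 percentage points.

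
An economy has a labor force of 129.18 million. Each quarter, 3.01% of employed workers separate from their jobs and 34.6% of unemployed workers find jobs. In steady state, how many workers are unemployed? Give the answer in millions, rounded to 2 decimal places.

About 10.34 million are unemployed in steady state.

Steady-state unemployment rate u* = s/(s+f) = 3.01/(3.01+34.6) = 0.080032.
Unemployed = u* × labor force = 0.080032 × 129.18 ≈ 10.34 million.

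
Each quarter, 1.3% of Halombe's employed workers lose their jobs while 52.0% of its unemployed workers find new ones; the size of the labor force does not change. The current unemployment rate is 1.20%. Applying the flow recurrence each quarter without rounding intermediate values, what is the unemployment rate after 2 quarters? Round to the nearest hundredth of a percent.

Unemployment rate after two quarters ≈ 2.17%.

With a fixed labor force, u_{t+1} = u_t + s·(1−u_t) − f·u_t = u_t·(1−s−f) + s.
Here 1−s−f = 0.467 and s = 0.013.
u_1 = 0.012000 × 0.467 + 0.013 = 0.018604.
u_2 = 0.018604 × 0.467 + 0.013 = 0.021688.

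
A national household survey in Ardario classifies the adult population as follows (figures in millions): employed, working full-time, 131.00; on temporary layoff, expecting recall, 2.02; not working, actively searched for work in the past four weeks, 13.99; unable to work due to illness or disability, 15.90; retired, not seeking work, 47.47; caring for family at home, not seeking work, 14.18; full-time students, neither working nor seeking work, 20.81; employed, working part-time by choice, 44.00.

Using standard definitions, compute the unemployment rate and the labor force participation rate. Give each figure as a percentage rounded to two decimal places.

Unemployment rate ≈ 8.38%; labor force participation rate ≈ 66.01%.

Employed = 131.00 + 44.00 = 175.00 million.
Unemployed = 2.02 + 13.99 = 16.01 million (jobless and actively searching, or on temporary layoff).
Labor force = 175.00 + 16.01 = 191.01 million.
Not in labor force = 15.90 + 47.47 + 14.18 + 20.81 = 98.36 million (those not working and not actively searching are outside the labor force).
Civilian working-age population = 191.01 + 98.36 = 289.37 million.
Unemployment rate = 16.01 / 191.01 = 8.38%.
Labor force participation rate = 191.01 / 289.37 = 66.01%.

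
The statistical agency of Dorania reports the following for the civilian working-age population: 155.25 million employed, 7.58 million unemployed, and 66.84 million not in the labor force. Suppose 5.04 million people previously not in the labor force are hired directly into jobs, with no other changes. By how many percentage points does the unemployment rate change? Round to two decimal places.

The unemployment rate changes by −0.14 percentage points.

Initially, labor force = 155.25 + 7.58 = 162.83 million, so u = 7.58/162.83 = 4.66%.
After the change, employed and labor force both rise by 5.04; unemployed unchanged → E = 160.29, U = 7.58, labor force = 167.87 million.
New unemployment rate = 7.58 / 167.87 = 4.52%.
Change = 4.52% − 4.66% = −0.14 percentage points.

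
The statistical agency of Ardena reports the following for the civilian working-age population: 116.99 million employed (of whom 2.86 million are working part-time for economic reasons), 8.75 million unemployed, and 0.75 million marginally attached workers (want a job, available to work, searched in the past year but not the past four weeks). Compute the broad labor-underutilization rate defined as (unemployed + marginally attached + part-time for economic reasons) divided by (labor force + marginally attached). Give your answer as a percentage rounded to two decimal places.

Labor force = 116.99 + 8.75 = 125.74 million.
Numerator = 8.75 + 0.75 + 2.86 = 12.36 million.
Denominator = 125.74 + 0.75 = 126.49 million.
Broad rate = 12.36 / 126.49 = 9.77%.

Broad underutilization rate ≈ 9.77%.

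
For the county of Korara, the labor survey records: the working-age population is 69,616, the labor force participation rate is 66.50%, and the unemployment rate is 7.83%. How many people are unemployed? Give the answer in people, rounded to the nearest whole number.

About 3,625 are unemployed.

Labor force = 0.6650 × 69,616 = 46,295.
Unemployed = 0.0783 × 46,295 ≈ 3,625.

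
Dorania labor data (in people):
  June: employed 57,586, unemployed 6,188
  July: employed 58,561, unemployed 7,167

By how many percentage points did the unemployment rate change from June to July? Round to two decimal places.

The unemployment rate changed by +1.20 percentage points.

June: labor force = 57,586 + 6,188 = 63,774; u = 6,188/63,774 = 9.70%.
July: labor force = 58,561 + 7,167 = 65,728; u = 7,167/65,728 = 10.90%.
Change = 10.90% − 9.70% = +1.20 pp.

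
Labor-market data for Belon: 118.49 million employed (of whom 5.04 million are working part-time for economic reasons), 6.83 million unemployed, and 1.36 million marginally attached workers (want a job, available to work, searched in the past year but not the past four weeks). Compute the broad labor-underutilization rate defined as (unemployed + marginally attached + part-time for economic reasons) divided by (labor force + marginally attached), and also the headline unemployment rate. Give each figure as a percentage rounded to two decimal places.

Labor force = 118.49 + 6.83 = 125.32 million.
Numerator = 6.83 + 1.36 + 5.04 = 13.23 million.
Denominator = 125.32 + 1.36 = 126.68 million.
Broad rate = 13.23 / 126.68 = 10.44%.
Headline unemployment rate = 6.83 / 125.32 = 5.45%.

Broad underutilization rate ≈ 10.44%; headline unemployment rate ≈ 5.45%.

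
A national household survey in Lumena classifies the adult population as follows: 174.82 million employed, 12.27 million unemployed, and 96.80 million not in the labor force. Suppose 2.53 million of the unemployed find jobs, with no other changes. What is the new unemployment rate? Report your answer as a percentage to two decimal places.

New unemployment rate ≈ 5.21%.

Initially, labor force = 174.82 + 12.27 = 187.09 million, so u = 12.27/187.09 = 6.56%.
After the change, unemployed falls and employed rises by 2.53; labor force unchanged → E = 177.35, U = 9.74, labor force = 187.09 million.
New unemployment rate = 9.74 / 187.09 = 5.21%.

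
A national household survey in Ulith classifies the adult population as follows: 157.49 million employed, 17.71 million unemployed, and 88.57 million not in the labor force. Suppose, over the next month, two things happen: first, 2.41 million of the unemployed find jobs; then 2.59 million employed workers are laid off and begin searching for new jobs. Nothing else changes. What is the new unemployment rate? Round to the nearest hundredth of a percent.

Initially, labor force = 157.49 + 17.71 = 175.20 million, so u = 17.71/175.20 = 10.11%.
After the first change, unemployed falls and employed rises by 2.41; labor force unchanged → E = 159.90, U = 15.30, labor force = 175.20 million.
After the second change, employed falls and unemployed rises by 2.59; labor force unchanged → E = 157.31, U = 17.89, labor force = 175.20 million.
New unemployment rate = 17.89 / 175.20 = 10.21%.

New unemployment rate ≈ 10.21%.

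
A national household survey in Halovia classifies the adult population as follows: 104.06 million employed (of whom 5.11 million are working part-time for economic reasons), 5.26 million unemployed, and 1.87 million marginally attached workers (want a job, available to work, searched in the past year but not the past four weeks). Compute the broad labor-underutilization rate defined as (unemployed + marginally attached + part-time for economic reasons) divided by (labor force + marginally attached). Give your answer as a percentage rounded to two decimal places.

Labor force = 104.06 + 5.26 = 109.32 million.
Numerator = 5.26 + 1.87 + 5.11 = 12.24 million.
Denominator = 109.32 + 1.87 = 111.19 million.
Broad rate = 12.24 / 111.19 = 11.01%.

Broad underutilization rate ≈ 11.01%.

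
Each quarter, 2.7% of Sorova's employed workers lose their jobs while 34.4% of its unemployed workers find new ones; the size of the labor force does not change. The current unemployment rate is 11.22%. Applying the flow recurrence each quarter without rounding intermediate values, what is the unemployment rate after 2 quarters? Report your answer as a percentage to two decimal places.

Unemployment rate after two quarters ≈ 8.84%.

With a fixed labor force, u_{t+1} = u_t + s·(1−u_t) − f·u_t = u_t·(1−s−f) + s.
Here 1−s−f = 0.629 and s = 0.027.
u_1 = 0.112200 × 0.629 + 0.027 = 0.097574.
u_2 = 0.097574 × 0.629 + 0.027 = 0.088374.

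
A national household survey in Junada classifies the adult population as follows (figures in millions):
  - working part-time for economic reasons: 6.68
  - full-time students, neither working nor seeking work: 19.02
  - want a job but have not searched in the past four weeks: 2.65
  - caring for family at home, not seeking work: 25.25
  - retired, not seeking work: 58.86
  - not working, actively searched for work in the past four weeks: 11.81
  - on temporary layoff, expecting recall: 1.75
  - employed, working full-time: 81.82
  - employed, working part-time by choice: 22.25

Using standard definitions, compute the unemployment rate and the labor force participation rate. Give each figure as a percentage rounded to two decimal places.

Employed = 6.68 + 81.82 + 22.25 = 110.75 million (anyone who worked, including part-time for economic reasons, counts as employed).
Unemployed = 11.81 + 1.75 = 13.56 million (jobless and actively searching, or on temporary layoff).
Labor force = 110.75 + 13.56 = 124.31 million.
Not in labor force = 19.02 + 2.65 + 25.25 + 58.86 = 105.78 million (those not working and not actively searching are outside the labor force — including those who want a job but have given up searching).
Civilian working-age population = 124.31 + 105.78 = 230.09 million.
Unemployment rate = 13.56 / 124.31 = 10.91%.
Labor force participation rate = 124.31 / 230.09 = 54.03%.

Unemployment rate ≈ 10.91%; labor force participation rate ≈ 54.03%.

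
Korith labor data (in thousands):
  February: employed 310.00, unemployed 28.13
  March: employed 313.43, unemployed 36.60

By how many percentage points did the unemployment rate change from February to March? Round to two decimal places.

February: labor force = 310.00 + 28.13 = 338.13; u = 28.13/338.13 = 8.32%.
March: labor force = 313.43 + 36.60 = 350.03; u = 36.60/350.03 = 10.46%.
Change = 10.46% − 8.32% = +2.14 pp.

The unemployment rate changed by +2.14 percentage points.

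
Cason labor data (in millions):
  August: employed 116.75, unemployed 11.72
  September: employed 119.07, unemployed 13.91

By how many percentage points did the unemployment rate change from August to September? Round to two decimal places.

The unemployment rate changed by +1.34 percentage points.

August: labor force = 116.75 + 11.72 = 128.47; u = 11.72/128.47 = 9.12%.
September: labor force = 119.07 + 13.91 = 132.98; u = 13.91/132.98 = 10.46%.
Change = 10.46% − 9.12% = +1.34 pp.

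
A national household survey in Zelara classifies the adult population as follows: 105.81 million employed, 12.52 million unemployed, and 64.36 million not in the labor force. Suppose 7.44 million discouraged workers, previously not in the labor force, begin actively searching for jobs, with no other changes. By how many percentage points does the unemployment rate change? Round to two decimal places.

Initially, labor force = 105.81 + 12.52 = 118.33 million, so u = 12.52/118.33 = 10.58%.
After the change, unemployed and labor force both rise by 7.44 → E = 105.81, U = 19.96, labor force = 125.77 million.
New unemployment rate = 19.96 / 125.77 = 15.87%.
Change = 15.87% − 10.58% = +5.29 percentage points.

The unemployment rate changes by +5.29 percentage points.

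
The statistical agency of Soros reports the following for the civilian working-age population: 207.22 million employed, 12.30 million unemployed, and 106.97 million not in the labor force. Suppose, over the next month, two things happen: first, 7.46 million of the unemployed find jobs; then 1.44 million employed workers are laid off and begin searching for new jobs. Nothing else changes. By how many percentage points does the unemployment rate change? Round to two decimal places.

Initially, labor force = 207.22 + 12.30 = 219.52 million, so u = 12.30/219.52 = 5.60%.
After the first change, unemployed falls and employed rises by 7.46; labor force unchanged → E = 214.68, U = 4.84, labor force = 219.52 million.
After the second change, employed falls and unemployed rises by 1.44; labor force unchanged → E = 213.24, U = 6.28, labor force = 219.52 million.
New unemployment rate = 6.28 / 219.52 = 2.86%.
Change = 2.86% − 5.60% = −2.74 percentage points.

The unemployment rate changes by −2.74 percentage points.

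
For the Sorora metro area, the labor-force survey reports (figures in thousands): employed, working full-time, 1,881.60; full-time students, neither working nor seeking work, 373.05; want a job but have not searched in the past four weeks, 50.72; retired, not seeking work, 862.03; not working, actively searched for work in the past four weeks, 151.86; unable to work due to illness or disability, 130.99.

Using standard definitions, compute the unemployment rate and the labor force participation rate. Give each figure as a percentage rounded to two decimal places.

Unemployment rate ≈ 7.47%; labor force participation rate ≈ 58.94%.

Employed = 1,881.60 thousand.
Unemployed = 151.86 thousand.
Labor force = 1,881.60 + 151.86 = 2,033.46 thousand.
Not in labor force = 373.05 + 50.72 + 862.03 + 130.99 = 1,416.79 thousand (those not working and not actively searching are outside the labor force — including those who want a job but have given up searching).
Civilian working-age population = 2,033.46 + 1,416.79 = 3,450.25 thousand.
Unemployment rate = 151.86 / 2,033.46 = 7.47%.
Labor force participation rate = 2,033.46 / 3,450.25 = 58.94%.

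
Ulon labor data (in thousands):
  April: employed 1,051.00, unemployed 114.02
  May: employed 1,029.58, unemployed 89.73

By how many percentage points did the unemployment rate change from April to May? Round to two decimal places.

The unemployment rate changed by −1.77 percentage points.

April: labor force = 1,051.00 + 114.02 = 1,165.02; u = 114.02/1,165.02 = 9.79%.
May: labor force = 1,029.58 + 89.73 = 1,119.31; u = 89.73/1,119.31 = 8.02%.
Change = 8.02% − 9.79% = −1.77 pp.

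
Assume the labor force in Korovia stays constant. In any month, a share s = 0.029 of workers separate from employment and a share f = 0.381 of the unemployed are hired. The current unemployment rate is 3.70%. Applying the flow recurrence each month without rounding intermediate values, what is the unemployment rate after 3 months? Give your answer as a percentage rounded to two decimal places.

Unemployment rate after three months ≈ 6.38%.

With a fixed labor force, u_{t+1} = u_t + s·(1−u_t) − f·u_t = u_t·(1−s−f) + s.
Here 1−s−f = 0.590 and s = 0.029.
u_1 = 0.037000 × 0.590 + 0.029 = 0.050830.
u_2 = 0.050830 × 0.590 + 0.029 = 0.058990.
u_3 = 0.058990 × 0.590 + 0.029 = 0.063804.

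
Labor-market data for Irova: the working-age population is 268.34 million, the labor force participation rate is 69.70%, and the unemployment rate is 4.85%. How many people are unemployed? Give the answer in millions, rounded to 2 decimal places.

About 9.07 million are unemployed.

Labor force = 0.6970 × 268.34 = 187.03 million.
Unemployed = 0.0485 × 187.03 ≈ 9.07 million.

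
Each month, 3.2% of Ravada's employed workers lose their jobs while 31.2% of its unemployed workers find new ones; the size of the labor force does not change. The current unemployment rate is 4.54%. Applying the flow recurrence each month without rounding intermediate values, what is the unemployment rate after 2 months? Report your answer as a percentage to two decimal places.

With a fixed labor force, u_{t+1} = u_t + s·(1−u_t) − f·u_t = u_t·(1−s−f) + s.
Here 1−s−f = 0.656 and s = 0.032.
u_1 = 0.045400 × 0.656 + 0.032 = 0.061782.
u_2 = 0.061782 × 0.656 + 0.032 = 0.072529.

Unemployment rate after two months ≈ 7.25%.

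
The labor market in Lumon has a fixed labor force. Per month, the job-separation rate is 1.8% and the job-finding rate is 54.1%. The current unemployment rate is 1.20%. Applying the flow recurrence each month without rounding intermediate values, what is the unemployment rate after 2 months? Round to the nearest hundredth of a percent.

With a fixed labor force, u_{t+1} = u_t + s·(1−u_t) − f·u_t = u_t·(1−s−f) + s.
Here 1−s−f = 0.441 and s = 0.018.
u_1 = 0.012000 × 0.441 + 0.018 = 0.023292.
u_2 = 0.023292 × 0.441 + 0.018 = 0.028272.

Unemployment rate after two months ≈ 2.83%.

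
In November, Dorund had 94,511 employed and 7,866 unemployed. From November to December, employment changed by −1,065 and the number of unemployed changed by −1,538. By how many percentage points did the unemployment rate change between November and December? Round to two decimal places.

The unemployment rate changed by −1.34 percentage points.

November: labor force = 94,511 + 7,866 = 102,377; u = 7,866/102,377 = 7.68%.
December: labor force = 93,446 + 6,328 = 99,774; u = 6,328/99,774 = 6.34%.
Change = 6.34% − 7.68% = −1.34 pp.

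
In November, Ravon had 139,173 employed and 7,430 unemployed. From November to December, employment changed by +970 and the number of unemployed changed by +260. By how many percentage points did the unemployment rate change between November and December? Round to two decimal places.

November: labor force = 139,173 + 7,430 = 146,603; u = 7,430/146,603 = 5.07%.
December: labor force = 140,143 + 7,690 = 147,833; u = 7,690/147,833 = 5.20%.
Change = 5.20% − 5.07% = +0.13 pp.

The unemployment rate changed by +0.13 percentage points.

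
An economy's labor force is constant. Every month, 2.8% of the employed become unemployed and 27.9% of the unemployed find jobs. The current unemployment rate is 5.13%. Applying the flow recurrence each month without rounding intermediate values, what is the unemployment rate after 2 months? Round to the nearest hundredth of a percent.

Unemployment rate after two months ≈ 7.20%.

With a fixed labor force, u_{t+1} = u_t + s·(1−u_t) − f·u_t = u_t·(1−s−f) + s.
Here 1−s−f = 0.693 and s = 0.028.
u_1 = 0.051300 × 0.693 + 0.028 = 0.063551.
u_2 = 0.063551 × 0.693 + 0.028 = 0.072041.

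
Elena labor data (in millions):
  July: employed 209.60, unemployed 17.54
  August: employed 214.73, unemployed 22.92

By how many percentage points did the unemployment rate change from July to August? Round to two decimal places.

The unemployment rate changed by +1.92 percentage points.

July: labor force = 209.60 + 17.54 = 227.14; u = 17.54/227.14 = 7.72%.
August: labor force = 214.73 + 22.92 = 237.65; u = 22.92/237.65 = 9.64%.
Change = 9.64% − 7.72% = +1.92 pp.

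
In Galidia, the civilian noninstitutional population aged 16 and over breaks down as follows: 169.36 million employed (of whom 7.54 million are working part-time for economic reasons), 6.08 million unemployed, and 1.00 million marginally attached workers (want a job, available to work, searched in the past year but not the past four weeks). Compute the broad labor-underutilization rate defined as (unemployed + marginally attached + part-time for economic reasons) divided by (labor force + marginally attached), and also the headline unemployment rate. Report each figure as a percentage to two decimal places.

Broad underutilization rate ≈ 8.29%; headline unemployment rate ≈ 3.47%.

Labor force = 169.36 + 6.08 = 175.44 million.
Numerator = 6.08 + 1.00 + 7.54 = 14.62 million.
Denominator = 175.44 + 1.00 = 176.44 million.
Broad rate = 14.62 / 176.44 = 8.29%.
Headline unemployment rate = 6.08 / 175.44 = 3.47%.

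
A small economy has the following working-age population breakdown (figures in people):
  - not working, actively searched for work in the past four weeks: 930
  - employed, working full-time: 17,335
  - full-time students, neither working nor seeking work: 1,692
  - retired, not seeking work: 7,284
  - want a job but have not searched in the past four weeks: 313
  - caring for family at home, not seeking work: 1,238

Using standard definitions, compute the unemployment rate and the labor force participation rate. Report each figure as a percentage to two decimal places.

Employed = 17,335.
Unemployed = 930.
Labor force = 17,335 + 930 = 18,265.
Not in labor force = 1,692 + 7,284 + 313 + 1,238 = 10,527 (those not working and not actively searching are outside the labor force — including those who want a job but have given up searching).
Civilian working-age population = 18,265 + 10,527 = 28,792.
Unemployment rate = 930 / 18,265 = 5.09%.
Labor force participation rate = 18,265 / 28,792 = 63.44%.

Unemployment rate ≈ 5.09%; labor force participation rate ≈ 63.44%.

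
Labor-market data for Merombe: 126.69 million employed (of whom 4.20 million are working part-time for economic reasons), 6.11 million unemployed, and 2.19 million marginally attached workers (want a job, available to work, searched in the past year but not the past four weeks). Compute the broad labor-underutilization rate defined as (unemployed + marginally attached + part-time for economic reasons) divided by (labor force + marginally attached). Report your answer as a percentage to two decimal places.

Labor force = 126.69 + 6.11 = 132.80 million.
Numerator = 6.11 + 2.19 + 4.20 = 12.50 million.
Denominator = 132.80 + 2.19 = 134.99 million.
Broad rate = 12.50 / 134.99 = 9.26%.

Broad underutilization rate ≈ 9.26%.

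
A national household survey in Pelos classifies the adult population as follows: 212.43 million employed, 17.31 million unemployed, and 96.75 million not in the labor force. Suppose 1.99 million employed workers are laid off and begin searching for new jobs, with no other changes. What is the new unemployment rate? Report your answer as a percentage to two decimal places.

Initially, labor force = 212.43 + 17.31 = 229.74 million, so u = 17.31/229.74 = 7.53%.
After the change, employed falls and unemployed rises by 1.99; labor force unchanged → E = 210.44, U = 19.30, labor force = 229.74 million.
New unemployment rate = 19.30 / 229.74 = 8.40%.

New unemployment rate ≈ 8.40%.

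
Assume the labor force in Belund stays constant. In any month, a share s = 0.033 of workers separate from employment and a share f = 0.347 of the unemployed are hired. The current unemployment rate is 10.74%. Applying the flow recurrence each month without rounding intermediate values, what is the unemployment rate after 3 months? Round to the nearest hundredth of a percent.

With a fixed labor force, u_{t+1} = u_t + s·(1−u_t) − f·u_t = u_t·(1−s−f) + s.
Here 1−s−f = 0.620 and s = 0.033.
u_1 = 0.107400 × 0.620 + 0.033 = 0.099588.
u_2 = 0.099588 × 0.620 + 0.033 = 0.094745.
u_3 = 0.094745 × 0.620 + 0.033 = 0.091742.

Unemployment rate after three months ≈ 9.17%.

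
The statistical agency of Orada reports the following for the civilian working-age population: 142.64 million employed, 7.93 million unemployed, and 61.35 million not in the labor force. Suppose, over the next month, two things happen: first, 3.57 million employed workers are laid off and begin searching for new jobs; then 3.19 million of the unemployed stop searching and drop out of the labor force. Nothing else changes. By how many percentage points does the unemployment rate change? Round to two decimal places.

Initially, labor force = 142.64 + 7.93 = 150.57 million, so u = 7.93/150.57 = 5.27%.
After the first change, employed falls and unemployed rises by 3.57; labor force unchanged → E = 139.07, U = 11.50, labor force = 150.57 million.
After the second change, unemployed and labor force both fall by 3.19 → E = 139.07, U = 8.31, labor force = 147.38 million.
New unemployment rate = 8.31 / 147.38 = 5.64%.
Change = 5.64% − 5.27% = +0.37 percentage points.

The unemployment rate changes by +0.37 percentage points.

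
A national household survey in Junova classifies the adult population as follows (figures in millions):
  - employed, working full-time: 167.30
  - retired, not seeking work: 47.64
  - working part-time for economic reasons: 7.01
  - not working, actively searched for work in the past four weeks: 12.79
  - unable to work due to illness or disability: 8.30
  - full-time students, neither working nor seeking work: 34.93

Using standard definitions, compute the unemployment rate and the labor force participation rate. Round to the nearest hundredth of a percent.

Employed = 167.30 + 7.01 = 174.31 million (anyone who worked, including part-time for economic reasons, counts as employed).
Unemployed = 12.79 million.
Labor force = 174.31 + 12.79 = 187.10 million.
Not in labor force = 47.64 + 8.30 + 34.93 = 90.87 million (those not working and not actively searching are outside the labor force).
Civilian working-age population = 187.10 + 90.87 = 277.97 million.
Unemployment rate = 12.79 / 187.10 = 6.84%.
Labor force participation rate = 187.10 / 277.97 = 67.31%.

Unemployment rate ≈ 6.84%; labor force participation rate ≈ 67.31%.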